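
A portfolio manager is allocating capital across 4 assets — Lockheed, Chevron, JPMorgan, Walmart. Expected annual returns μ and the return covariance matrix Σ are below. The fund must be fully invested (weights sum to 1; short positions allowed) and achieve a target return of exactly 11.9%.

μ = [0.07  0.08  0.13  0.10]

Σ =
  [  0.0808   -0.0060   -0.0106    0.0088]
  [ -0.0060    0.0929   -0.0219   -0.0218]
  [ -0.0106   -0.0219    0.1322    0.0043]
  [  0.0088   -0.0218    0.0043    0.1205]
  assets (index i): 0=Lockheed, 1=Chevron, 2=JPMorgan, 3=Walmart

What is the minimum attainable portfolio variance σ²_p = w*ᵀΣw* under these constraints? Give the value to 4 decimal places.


0.0639

p=Σ⁻¹μ = [1.0361  1.4571  1.2762  0.9723]
q=Σ⁻¹𝟙 = [13.9912  16.6079  11.1158  9.8849]
a=μᵀp=0.452219  b=𝟙ᵀp=4.741568  c=𝟙ᵀq=51.599864  D=ac−b²=0.851986
λ₁=(c·0.119−b)/D = (51.599864·0.119−4.741568)/0.851986 = 1.641829
λ₂=(a−b·0.119)/D = (0.452219−4.741568·0.119)/0.851986 = -0.131490
w* = 1.641829·p + -0.131490·q:
  w_0 = 1.641829·1.0361 + -0.131490·13.9912 = -0.1387  (Lockheed)
  w_1 = 1.641829·1.4571 + -0.131490·16.6079 = 0.2085  (Chevron)
  w_2 = 1.641829·1.2762 + -0.131490·11.1158 = 0.6337  (JPMorgan)
  w_3 = 1.641829·0.9723 + -0.131490·9.8849 = 0.2965  (Walmart)
Σw_i=1.0000  μᵀw=0.1190
σ²=wᵀΣw=λ₁·μ_p+λ₂ = 1.641829·0.119 + -0.131490 = 0.063888 ≈ 0.0639


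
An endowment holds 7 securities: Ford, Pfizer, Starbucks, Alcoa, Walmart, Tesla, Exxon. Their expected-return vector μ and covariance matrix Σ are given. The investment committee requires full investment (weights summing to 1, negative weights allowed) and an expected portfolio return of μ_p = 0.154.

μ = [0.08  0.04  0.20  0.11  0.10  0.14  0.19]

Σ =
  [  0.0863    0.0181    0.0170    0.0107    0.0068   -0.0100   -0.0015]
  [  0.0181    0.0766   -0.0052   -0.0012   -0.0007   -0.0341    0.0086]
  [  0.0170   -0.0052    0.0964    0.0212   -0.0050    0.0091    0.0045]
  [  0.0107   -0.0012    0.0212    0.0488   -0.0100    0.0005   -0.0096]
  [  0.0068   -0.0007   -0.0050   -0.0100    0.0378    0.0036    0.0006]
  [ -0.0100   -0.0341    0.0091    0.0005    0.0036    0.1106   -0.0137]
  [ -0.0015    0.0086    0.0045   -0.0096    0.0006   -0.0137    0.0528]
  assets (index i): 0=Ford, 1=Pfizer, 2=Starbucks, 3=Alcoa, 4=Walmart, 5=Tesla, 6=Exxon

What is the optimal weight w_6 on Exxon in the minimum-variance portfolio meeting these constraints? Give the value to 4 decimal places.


0.3753

x=Σ⁻¹μ = [0.1010  1.0184  1.1808  3.2890  3.4210  1.9093  4.3894]
y=Σ⁻¹𝟙 = [3.2753  17.7643  3.0225  30.4027  32.6642  16.5018  25.3197]
a=μᵀx=2.090141  b=𝟙ᵀx=15.308813  c=𝟙ᵀy=128.950489  D=ac−b²=35.164926
λ₁=(c·0.154−b)/D = (128.950489·0.154−15.308813)/35.164926 = 0.129378
λ₂=(a−b·0.154)/D = (2.090141−15.308813·0.154)/35.164926 = -0.007605
w* = 0.129378·x + -0.007605·y:
  w_0 = 0.129378·0.1010 + -0.007605·3.2753 = -0.0118  (Ford)
  w_1 = 0.129378·1.0184 + -0.007605·17.7643 = -0.0033  (Pfizer)
  w_2 = 0.129378·1.1808 + -0.007605·3.0225 = 0.1298  (Starbucks)
  w_3 = 0.129378·3.2890 + -0.007605·30.4027 = 0.1943  (Alcoa)
  w_4 = 0.129378·3.4210 + -0.007605·32.6642 = 0.1942  (Walmart)
  w_5 = 0.129378·1.9093 + -0.007605·16.5018 = 0.1215  (Tesla)
  w_6 = 0.129378·4.3894 + -0.007605·25.3197 = 0.3753  (Exxon)
Σw_i=1.0000  μᵀw=0.1540
σ²=wᵀΣw=λ₁·μ_p+λ₂ = 0.129378·0.154 + -0.007605 = 0.012320 ≈ 0.0123


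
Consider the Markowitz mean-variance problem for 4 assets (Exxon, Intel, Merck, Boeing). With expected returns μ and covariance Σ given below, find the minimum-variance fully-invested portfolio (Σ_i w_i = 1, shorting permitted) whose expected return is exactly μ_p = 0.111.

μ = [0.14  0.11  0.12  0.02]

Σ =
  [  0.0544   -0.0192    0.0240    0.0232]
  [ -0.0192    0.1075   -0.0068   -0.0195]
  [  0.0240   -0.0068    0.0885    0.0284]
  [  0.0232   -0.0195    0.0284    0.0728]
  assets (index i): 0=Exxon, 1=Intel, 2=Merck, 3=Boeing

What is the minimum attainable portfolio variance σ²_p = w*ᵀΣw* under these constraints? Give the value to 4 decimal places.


0.0219

g=Σ⁻¹μ = [2.9845  1.5001  0.8573  -0.6090]
h=Σ⁻¹𝟙 = [17.1019  14.5328  4.4238  10.4531]
a=μᵀg=0.673525  b=𝟙ᵀg=4.732799  c=𝟙ᵀh=46.511678  D=ac−b²=8.927387
λ₁=(c·0.111−b)/D = (46.511678·0.111−4.732799)/8.927387 = 0.048166
λ₂=(a−b·0.111)/D = (0.673525−4.732799·0.111)/8.927387 = 0.016599
w* = 0.048166·g + 0.016599·h:
  w_0 = 0.048166·2.9845 + 0.016599·17.1019 = 0.4276  (Exxon)
  w_1 = 0.048166·1.5001 + 0.016599·14.5328 = 0.3135  (Intel)
  w_2 = 0.048166·0.8573 + 0.016599·4.4238 = 0.1147  (Merck)
  w_3 = 0.048166·-0.6090 + 0.016599·10.4531 = 0.1442  (Boeing)
Σw_i=1.0000  μᵀw=0.1110
σ²=wᵀΣw=λ₁·μ_p+λ₂ = 0.048166·0.111 + 0.016599 = 0.021945 ≈ 0.0219


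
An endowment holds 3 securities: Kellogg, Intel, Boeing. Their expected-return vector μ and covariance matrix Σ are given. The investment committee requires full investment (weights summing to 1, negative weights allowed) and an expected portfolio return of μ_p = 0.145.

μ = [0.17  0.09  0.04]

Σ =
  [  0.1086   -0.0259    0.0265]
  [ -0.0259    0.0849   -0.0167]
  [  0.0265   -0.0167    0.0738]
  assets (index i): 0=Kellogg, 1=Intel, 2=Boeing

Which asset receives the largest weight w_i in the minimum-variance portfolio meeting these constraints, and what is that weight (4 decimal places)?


Kellogg (0.6349)

x=Σ⁻¹μ = [1.9102  1.6897  0.2385]
y=Σ⁻¹𝟙 = [9.9977  17.5698  13.9360]
a=μᵀx=0.486340  b=𝟙ᵀx=3.838330  c=𝟙ᵀy=41.503456  D=ac−b²=5.452002
λ₁=(c·0.145−b)/D = (41.503456·0.145−3.838330)/5.452002 = 0.399793
λ₂=(a−b·0.145)/D = (0.486340−3.838330·0.145)/5.452002 = -0.012879
w* = 0.399793·x + -0.012879·y:
  w_0 = 0.399793·1.9102 + -0.012879·9.9977 = 0.6349  (Kellogg)
  w_1 = 0.399793·1.6897 + -0.012879·17.5698 = 0.4492  (Intel)
  w_2 = 0.399793·0.2385 + -0.012879·13.9360 = -0.0841  (Boeing)
Σw_i=1.0000  μᵀw=0.1450
σ²=wᵀΣw=λ₁·μ_p+λ₂ = 0.399793·0.145 + -0.012879 = 0.045091 ≈ 0.0451


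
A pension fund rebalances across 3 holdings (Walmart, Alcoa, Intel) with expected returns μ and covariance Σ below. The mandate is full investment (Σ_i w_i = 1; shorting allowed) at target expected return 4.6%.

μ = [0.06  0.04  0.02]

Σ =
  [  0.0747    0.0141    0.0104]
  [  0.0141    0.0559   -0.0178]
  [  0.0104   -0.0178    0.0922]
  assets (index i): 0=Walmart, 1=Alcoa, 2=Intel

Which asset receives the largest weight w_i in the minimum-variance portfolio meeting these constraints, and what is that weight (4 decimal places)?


p=Σ⁻¹μ = [0.6456  0.6378  0.2672]
q=Σ⁻¹𝟙 = [7.5953  20.4087  13.9293]
a=μᵀp=0.069594  b=𝟙ᵀp=1.550656  c=𝟙ᵀq=41.933390  D=ac−b²=0.513780
λ₁=(c·0.046−b)/D = (41.933390·0.046−1.550656)/0.513780 = 0.736269
λ₂=(a−b·0.046)/D = (0.069594−1.550656·0.046)/0.513780 = -0.003379
w* = 0.736269·p + -0.003379·q:
  w_0 = 0.736269·0.6456 + -0.003379·7.5953 = 0.4497  (Walmart)
  w_1 = 0.736269·0.6378 + -0.003379·20.4087 = 0.4006  (Alcoa)
  w_2 = 0.736269·0.2672 + -0.003379·13.9293 = 0.1497  (Intel)
Σw_i=1.0000  μᵀw=0.0460
σ²=wᵀΣw=λ₁·μ_p+λ₂ = 0.736269·0.046 + -0.003379 = 0.030489 ≈ 0.0305

Walmart (0.4497)


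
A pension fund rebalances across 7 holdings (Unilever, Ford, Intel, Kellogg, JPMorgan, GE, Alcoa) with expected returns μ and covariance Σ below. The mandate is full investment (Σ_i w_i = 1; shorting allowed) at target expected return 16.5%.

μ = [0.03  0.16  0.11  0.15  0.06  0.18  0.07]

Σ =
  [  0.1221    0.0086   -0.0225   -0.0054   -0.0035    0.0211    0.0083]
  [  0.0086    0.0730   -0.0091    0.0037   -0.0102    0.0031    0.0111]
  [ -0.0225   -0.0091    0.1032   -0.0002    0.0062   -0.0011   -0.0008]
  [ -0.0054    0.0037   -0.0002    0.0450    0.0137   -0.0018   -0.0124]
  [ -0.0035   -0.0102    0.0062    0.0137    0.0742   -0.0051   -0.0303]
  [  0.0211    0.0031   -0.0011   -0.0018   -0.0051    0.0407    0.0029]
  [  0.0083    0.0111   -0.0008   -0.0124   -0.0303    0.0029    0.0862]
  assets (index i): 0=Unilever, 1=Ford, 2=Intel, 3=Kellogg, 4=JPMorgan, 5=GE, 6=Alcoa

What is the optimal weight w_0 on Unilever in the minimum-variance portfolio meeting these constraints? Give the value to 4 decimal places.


p=Σ⁻¹μ = [-0.4087  1.9800  1.1445  3.3143  1.2331  4.7189  1.3585]
q=Σ⁻¹𝟙 = [5.6665  12.2122  11.2533  22.0819  19.7190  23.1059  18.9178]
a=μᵀp=1.946058  b=𝟙ᵀp=13.340533  c=𝟙ᵀq=112.956531  D=ac−b²=41.850156
λ₁=(c·0.165−b)/D = (112.956531·0.165−13.340533)/41.850156 = 0.126578
λ₂=(a−b·0.165)/D = (1.946058−13.340533·0.165)/41.850156 = -0.006096
w* = 0.126578·p + -0.006096·q:
  w_0 = 0.126578·-0.4087 + -0.006096·5.6665 = -0.0863  (Unilever)
  w_1 = 0.126578·1.9800 + -0.006096·12.2122 = 0.1762  (Ford)
  w_2 = 0.126578·1.1445 + -0.006096·11.2533 = 0.0763  (Intel)
  w_3 = 0.126578·3.3143 + -0.006096·22.0819 = 0.2849  (Kellogg)
  w_4 = 0.126578·1.2331 + -0.006096·19.7190 = 0.0359  (JPMorgan)
  w_5 = 0.126578·4.7189 + -0.006096·23.1059 = 0.4565  (GE)
  w_6 = 0.126578·1.3585 + -0.006096·18.9178 = 0.0566  (Alcoa)
Σw_i=1.0000  μᵀw=0.1650
σ²=wᵀΣw=λ₁·μ_p+λ₂ = 0.126578·0.165 + -0.006096 = 0.014789 ≈ 0.0148

-0.0863


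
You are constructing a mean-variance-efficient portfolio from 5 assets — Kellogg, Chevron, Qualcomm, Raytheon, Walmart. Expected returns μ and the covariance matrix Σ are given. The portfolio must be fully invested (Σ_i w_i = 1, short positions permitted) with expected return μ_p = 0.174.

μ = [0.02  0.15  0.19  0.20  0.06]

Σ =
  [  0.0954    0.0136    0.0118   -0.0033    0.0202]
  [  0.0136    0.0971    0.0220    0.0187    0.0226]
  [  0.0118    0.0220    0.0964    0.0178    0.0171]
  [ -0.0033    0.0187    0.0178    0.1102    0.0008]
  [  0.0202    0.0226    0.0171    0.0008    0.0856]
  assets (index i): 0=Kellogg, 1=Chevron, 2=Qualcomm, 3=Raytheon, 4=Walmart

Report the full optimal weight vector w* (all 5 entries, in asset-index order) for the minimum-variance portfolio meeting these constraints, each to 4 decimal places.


u=Σ⁻¹μ = [-0.0908  0.9084  1.4823  1.4173  0.1732]
v=Σ⁻¹𝟙 = [7.8036  4.7587  5.6297  7.5376  7.3893]
a=μᵀu=0.709943  b=𝟙ᵀu=3.890391  c=𝟙ᵀv=33.118844  D=ac−b²=8.377358
λ₁=(c·0.174−b)/D = (33.118844·0.174−3.890391)/8.377358 = 0.223494
λ₂=(a−b·0.174)/D = (0.709943−3.890391·0.174)/8.377358 = 0.003941
w* = 0.223494·u + 0.003941·v:
  w_0 = 0.223494·-0.0908 + 0.003941·7.8036 = 0.0105  (Kellogg)
  w_1 = 0.223494·0.9084 + 0.003941·4.7587 = 0.2218  (Chevron)
  w_2 = 0.223494·1.4823 + 0.003941·5.6297 = 0.3535  (Qualcomm)
  w_3 = 0.223494·1.4173 + 0.003941·7.5376 = 0.3465  (Raytheon)
  w_4 = 0.223494·0.1732 + 0.003941·7.3893 = 0.0678  (Walmart)
Σw_i=1.0000  μᵀw=0.1740
σ²=wᵀΣw=λ₁·μ_p+λ₂ = 0.223494·0.174 + 0.003941 = 0.042829 ≈ 0.0428

0.0105  0.2218  0.3535  0.3465  0.0678


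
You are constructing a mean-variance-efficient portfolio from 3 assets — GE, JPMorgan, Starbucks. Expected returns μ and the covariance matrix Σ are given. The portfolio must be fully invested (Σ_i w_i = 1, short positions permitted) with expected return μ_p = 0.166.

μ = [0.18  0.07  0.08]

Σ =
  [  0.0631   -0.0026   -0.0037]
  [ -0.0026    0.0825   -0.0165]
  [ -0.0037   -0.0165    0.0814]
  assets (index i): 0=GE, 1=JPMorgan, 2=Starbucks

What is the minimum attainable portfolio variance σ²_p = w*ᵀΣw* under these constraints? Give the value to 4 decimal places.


0.0471

u=Σ⁻¹μ = [2.9827  1.2154  1.3648]
v=Σ⁻¹𝟙 = [17.4607  15.9332  16.3084]
a=μᵀu=0.731150  b=𝟙ᵀu=5.562909  c=𝟙ᵀv=49.702188  D=ac−b²=5.393825
λ₁=(c·0.166−b)/D = (49.702188·0.166−5.562909)/5.393825 = 0.498284
λ₂=(a−b·0.166)/D = (0.731150−5.562909·0.166)/5.393825 = -0.035650
w* = 0.498284·u + -0.035650·v:
  w_0 = 0.498284·2.9827 + -0.035650·17.4607 = 0.8638  (GE)
  w_1 = 0.498284·1.2154 + -0.035650·15.9332 = 0.0376  (JPMorgan)
  w_2 = 0.498284·1.3648 + -0.035650·16.3084 = 0.0986  (Starbucks)
Σw_i=1.0000  μᵀw=0.1660
σ²=wᵀΣw=λ₁·μ_p+λ₂ = 0.498284·0.166 + -0.035650 = 0.047065 ≈ 0.0471


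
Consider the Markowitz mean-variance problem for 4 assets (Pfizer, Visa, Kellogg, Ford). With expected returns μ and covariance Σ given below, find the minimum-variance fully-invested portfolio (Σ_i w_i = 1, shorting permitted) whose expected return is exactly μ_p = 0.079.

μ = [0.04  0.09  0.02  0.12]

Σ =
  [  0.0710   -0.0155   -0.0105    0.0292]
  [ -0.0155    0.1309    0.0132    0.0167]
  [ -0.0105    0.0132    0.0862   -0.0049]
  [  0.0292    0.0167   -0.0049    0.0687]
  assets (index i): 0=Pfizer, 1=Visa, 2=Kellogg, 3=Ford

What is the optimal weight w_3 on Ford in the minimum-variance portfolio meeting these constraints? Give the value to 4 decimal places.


p=Σ⁻¹μ = [0.0247  0.4546  0.2589  1.6442]
q=Σ⁻¹𝟙 = [14.3716  7.0870  12.7000  7.6307]
a=μᵀp=0.244382  b=𝟙ᵀp=2.382374  c=𝟙ᵀq=41.789297  D=ac−b²=4.536843
λ₁=(c·0.079−b)/D = (41.789297·0.079−2.382374)/4.536843 = 0.202559
λ₂=(a−b·0.079)/D = (0.244382−2.382374·0.079)/4.536843 = 0.012382
w* = 0.202559·p + 0.012382·q:
  w_0 = 0.202559·0.0247 + 0.012382·14.3716 = 0.1830  (Pfizer)
  w_1 = 0.202559·0.4546 + 0.012382·7.0870 = 0.1798  (Visa)
  w_2 = 0.202559·0.2589 + 0.012382·12.7000 = 0.2097  (Kellogg)
  w_3 = 0.202559·1.6442 + 0.012382·7.6307 = 0.4275  (Ford)
Σw_i=1.0000  μᵀw=0.0790
σ²=wᵀΣw=λ₁·μ_p+λ₂ = 0.202559·0.079 + 0.012382 = 0.028384 ≈ 0.0284

0.4275


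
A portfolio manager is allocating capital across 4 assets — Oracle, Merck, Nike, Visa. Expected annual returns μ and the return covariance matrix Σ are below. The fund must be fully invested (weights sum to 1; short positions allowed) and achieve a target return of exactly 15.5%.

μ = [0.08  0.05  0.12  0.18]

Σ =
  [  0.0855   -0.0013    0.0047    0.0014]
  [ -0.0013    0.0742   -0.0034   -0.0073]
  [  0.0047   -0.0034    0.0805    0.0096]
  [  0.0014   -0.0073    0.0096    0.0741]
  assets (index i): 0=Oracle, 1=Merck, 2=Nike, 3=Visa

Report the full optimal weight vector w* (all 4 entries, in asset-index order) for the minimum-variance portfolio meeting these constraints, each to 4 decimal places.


g=Σ⁻¹μ = [0.8459  0.9753  1.2018  2.3535]
h=Σ⁻¹𝟙 = [11.1166  15.4872  10.8285  13.4081]
a=μᵀg=0.684293  b=𝟙ᵀg=5.376557  c=𝟙ᵀh=50.840301  D=ac−b²=5.882310
λ₁=(c·0.155−b)/D = (50.840301·0.155−5.376557)/5.882310 = 0.425630
λ₂=(a−b·0.155)/D = (0.684293−5.376557·0.155)/5.882310 = -0.025343
w* = 0.425630·g + -0.025343·h:
  w_0 = 0.425630·0.8459 + -0.025343·11.1166 = 0.0783  (Oracle)
  w_1 = 0.425630·0.9753 + -0.025343·15.4872 = 0.0226  (Merck)
  w_2 = 0.425630·1.2018 + -0.025343·10.8285 = 0.2371  (Nike)
  w_3 = 0.425630·2.3535 + -0.025343·13.4081 = 0.6619  (Visa)
Σw_i=1.0000  μᵀw=0.1550
σ²=wᵀΣw=λ₁·μ_p+λ₂ = 0.425630·0.155 + -0.025343 = 0.040630 ≈ 0.0406

0.0783  0.0226  0.2371  0.6619


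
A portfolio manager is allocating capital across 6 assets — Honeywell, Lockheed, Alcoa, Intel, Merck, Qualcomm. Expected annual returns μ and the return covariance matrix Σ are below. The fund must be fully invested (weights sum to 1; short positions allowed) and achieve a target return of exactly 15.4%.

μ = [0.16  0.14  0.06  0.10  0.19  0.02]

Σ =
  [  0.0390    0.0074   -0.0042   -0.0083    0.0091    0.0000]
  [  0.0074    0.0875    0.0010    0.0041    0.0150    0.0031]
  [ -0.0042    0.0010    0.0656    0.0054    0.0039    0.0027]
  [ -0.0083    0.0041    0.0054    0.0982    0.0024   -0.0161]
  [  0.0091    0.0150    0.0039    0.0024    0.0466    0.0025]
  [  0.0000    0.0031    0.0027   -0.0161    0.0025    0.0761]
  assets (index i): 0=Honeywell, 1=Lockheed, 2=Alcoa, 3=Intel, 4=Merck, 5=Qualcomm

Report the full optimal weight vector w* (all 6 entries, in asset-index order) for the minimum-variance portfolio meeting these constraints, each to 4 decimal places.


g=Σ⁻¹μ = [3.6258  0.7002  0.8414  1.2365  2.9900  0.3678]
h=Σ⁻¹𝟙 = [26.2120  5.8730  14.4101  13.5107  11.7510  14.8624]
a=μᵀg=1.427748  b=𝟙ᵀg=9.761743  c=𝟙ᵀh=86.619154  D=ac−b²=28.378727
λ₁=(c·0.154−b)/D = (86.619154·0.154−9.761743)/28.378727 = 0.126067
λ₂=(a−b·0.154)/D = (1.427748−9.761743·0.154)/28.378727 = -0.002663
w* = 0.126067·g + -0.002663·h:
  w_0 = 0.126067·3.6258 + -0.002663·26.2120 = 0.3873  (Honeywell)
  w_1 = 0.126067·0.7002 + -0.002663·5.8730 = 0.0726  (Lockheed)
  w_2 = 0.126067·0.8414 + -0.002663·14.4101 = 0.0677  (Alcoa)
  w_3 = 0.126067·1.2365 + -0.002663·13.5107 = 0.1199  (Intel)
  w_4 = 0.126067·2.9900 + -0.002663·11.7510 = 0.3456  (Merck)
  w_5 = 0.126067·0.3678 + -0.002663·14.8624 = 0.0068  (Qualcomm)
Σw_i=1.0000  μᵀw=0.1540
σ²=wᵀΣw=λ₁·μ_p+λ₂ = 0.126067·0.154 + -0.002663 = 0.016752 ≈ 0.0168

0.3873  0.0726  0.0677  0.1199  0.3456  0.0068


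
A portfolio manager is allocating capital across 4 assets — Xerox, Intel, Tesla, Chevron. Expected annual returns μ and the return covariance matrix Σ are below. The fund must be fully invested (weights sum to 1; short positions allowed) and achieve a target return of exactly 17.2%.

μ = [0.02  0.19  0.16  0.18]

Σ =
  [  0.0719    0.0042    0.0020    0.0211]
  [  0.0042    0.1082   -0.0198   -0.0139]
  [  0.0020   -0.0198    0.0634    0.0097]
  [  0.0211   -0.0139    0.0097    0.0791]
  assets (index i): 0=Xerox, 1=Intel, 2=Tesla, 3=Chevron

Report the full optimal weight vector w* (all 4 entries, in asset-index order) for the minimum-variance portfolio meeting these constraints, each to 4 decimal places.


0.0224  0.3162  0.3789  0.2825

x=Σ⁻¹μ = [-0.7136  2.6596  2.9840  2.5674]
y=Σ⁻¹𝟙 = [9.6142  13.4988  18.1205  10.2276]
a=μᵀx=1.430614  b=𝟙ᵀx=7.497308  c=𝟙ᵀy=51.461128  D=ac−b²=17.411357
λ₁=(c·0.172−b)/D = (51.461128·0.172−7.497308)/17.411357 = 0.077766
λ₂=(a−b·0.172)/D = (1.430614−7.497308·0.172)/17.411357 = 0.008103
w* = 0.077766·x + 0.008103·y:
  w_0 = 0.077766·-0.7136 + 0.008103·9.6142 = 0.0224  (Xerox)
  w_1 = 0.077766·2.6596 + 0.008103·13.4988 = 0.3162  (Intel)
  w_2 = 0.077766·2.9840 + 0.008103·18.1205 = 0.3789  (Tesla)
  w_3 = 0.077766·2.5674 + 0.008103·10.2276 = 0.2825  (Chevron)
Σw_i=1.0000  μᵀw=0.1720
σ²=wᵀΣw=λ₁·μ_p+λ₂ = 0.077766·0.172 + 0.008103 = 0.021478 ≈ 0.0215


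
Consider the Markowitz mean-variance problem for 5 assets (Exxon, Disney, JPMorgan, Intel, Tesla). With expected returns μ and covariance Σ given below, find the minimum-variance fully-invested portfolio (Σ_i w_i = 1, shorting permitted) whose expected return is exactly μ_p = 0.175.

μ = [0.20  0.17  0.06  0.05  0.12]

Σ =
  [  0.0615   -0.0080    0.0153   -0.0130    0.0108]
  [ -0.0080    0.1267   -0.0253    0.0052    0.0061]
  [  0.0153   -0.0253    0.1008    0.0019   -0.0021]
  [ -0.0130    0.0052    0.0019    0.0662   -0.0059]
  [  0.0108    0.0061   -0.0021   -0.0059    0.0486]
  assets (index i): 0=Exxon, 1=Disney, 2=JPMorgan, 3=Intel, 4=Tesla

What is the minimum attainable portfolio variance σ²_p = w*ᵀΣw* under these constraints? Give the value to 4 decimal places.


0.0280

u=Σ⁻¹μ = [3.3269  1.5048  0.4771  1.4314  1.7353]
v=Σ⁻¹𝟙 = [15.7076  9.1850  9.8751  18.8473  18.6475]
a=μᵀu=1.229632  b=𝟙ᵀu=8.475532  c=𝟙ᵀv=72.262437  D=ac−b²=17.021596
λ₁=(c·0.175−b)/D = (72.262437·0.175−8.475532)/17.021596 = 0.245006
λ₂=(a−b·0.175)/D = (1.229632−8.475532·0.175)/17.021596 = -0.014898
w* = 0.245006·u + -0.014898·v:
  w_0 = 0.245006·3.3269 + -0.014898·15.7076 = 0.5811  (Exxon)
  w_1 = 0.245006·1.5048 + -0.014898·9.1850 = 0.2318  (Disney)
  w_2 = 0.245006·0.4771 + -0.014898·9.8751 = -0.0302  (JPMorgan)
  w_3 = 0.245006·1.4314 + -0.014898·18.8473 = 0.0699  (Intel)
  w_4 = 0.245006·1.7353 + -0.014898·18.6475 = 0.1474  (Tesla)
Σw_i=1.0000  μᵀw=0.1750
σ²=wᵀΣw=λ₁·μ_p+λ₂ = 0.245006·0.175 + -0.014898 = 0.027978 ≈ 0.0280


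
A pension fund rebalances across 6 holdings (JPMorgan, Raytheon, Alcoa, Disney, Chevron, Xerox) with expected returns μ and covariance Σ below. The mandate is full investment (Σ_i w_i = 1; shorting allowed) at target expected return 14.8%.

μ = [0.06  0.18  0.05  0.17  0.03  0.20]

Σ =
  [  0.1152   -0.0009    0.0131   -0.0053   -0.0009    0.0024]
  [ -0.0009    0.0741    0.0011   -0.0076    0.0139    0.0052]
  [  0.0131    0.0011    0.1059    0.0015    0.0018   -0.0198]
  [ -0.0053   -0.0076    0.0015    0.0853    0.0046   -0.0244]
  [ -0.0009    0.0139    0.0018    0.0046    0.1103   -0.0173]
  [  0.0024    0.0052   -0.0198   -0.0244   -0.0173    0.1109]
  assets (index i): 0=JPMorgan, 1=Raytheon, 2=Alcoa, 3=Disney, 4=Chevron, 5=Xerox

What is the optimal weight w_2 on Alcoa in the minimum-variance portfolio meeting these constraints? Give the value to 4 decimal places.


0.1117

u=Σ⁻¹μ = [0.5341  2.5093  0.8017  2.9384  0.2162  2.4976]
v=Σ⁻¹𝟙 = [8.0858  12.3984  10.7888  17.0427  9.0912  15.3549]
a=μᵀu=1.529330  b=𝟙ᵀu=9.497272  c=𝟙ᵀv=72.761816  D=ac−b²=21.078628
λ₁=(c·0.148−b)/D = (72.761816·0.148−9.497272)/21.078628 = 0.060321
λ₂=(a−b·0.148)/D = (1.529330−9.497272·0.148)/21.078628 = 0.005870
w* = 0.060321·u + 0.005870·v:
  w_0 = 0.060321·0.5341 + 0.005870·8.0858 = 0.0797  (JPMorgan)
  w_1 = 0.060321·2.5093 + 0.005870·12.3984 = 0.2241  (Raytheon)
  w_2 = 0.060321·0.8017 + 0.005870·10.7888 = 0.1117  (Alcoa)
  w_3 = 0.060321·2.9384 + 0.005870·17.0427 = 0.2773  (Disney)
  w_4 = 0.060321·0.2162 + 0.005870·9.0912 = 0.0664  (Chevron)
  w_5 = 0.060321·2.4976 + 0.005870·15.3549 = 0.2408  (Xerox)
Σw_i=1.0000  μᵀw=0.1480
σ²=wᵀΣw=λ₁·μ_p+λ₂ = 0.060321·0.148 + 0.005870 = 0.014798 ≈ 0.0148


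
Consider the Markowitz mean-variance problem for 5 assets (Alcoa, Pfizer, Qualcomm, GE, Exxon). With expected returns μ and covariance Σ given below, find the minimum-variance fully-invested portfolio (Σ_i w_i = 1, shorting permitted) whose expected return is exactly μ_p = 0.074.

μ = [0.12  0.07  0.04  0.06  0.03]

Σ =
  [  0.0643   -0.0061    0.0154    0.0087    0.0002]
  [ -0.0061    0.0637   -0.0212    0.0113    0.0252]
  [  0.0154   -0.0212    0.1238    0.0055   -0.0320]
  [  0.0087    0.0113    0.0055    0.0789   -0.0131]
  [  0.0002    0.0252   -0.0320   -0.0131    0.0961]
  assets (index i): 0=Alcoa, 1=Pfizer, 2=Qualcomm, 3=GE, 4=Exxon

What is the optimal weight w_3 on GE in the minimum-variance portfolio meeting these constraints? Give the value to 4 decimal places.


x=Σ⁻¹μ = [1.8568  1.2652  0.3275  0.3744  0.1366]
y=Σ⁻¹𝟙 = [12.6858  14.1920  11.5490  10.4175  11.9237]
a=μᵀx=0.351039  b=𝟙ᵀx=3.960460  c=𝟙ᵀy=60.768020  D=ac−b²=5.646692
λ₁=(c·0.074−b)/D = (60.768020·0.074−3.960460)/5.646692 = 0.094989
λ₂=(a−b·0.074)/D = (0.351039−3.960460·0.074)/5.646692 = 0.010265
w* = 0.094989·x + 0.010265·y:
  w_0 = 0.094989·1.8568 + 0.010265·12.6858 = 0.3066  (Alcoa)
  w_1 = 0.094989·1.2652 + 0.010265·14.1920 = 0.2659  (Pfizer)
  w_2 = 0.094989·0.3275 + 0.010265·11.5490 = 0.1497  (Qualcomm)
  w_3 = 0.094989·0.3744 + 0.010265·10.4175 = 0.1425  (GE)
  w_4 = 0.094989·0.1366 + 0.010265·11.9237 = 0.1354  (Exxon)
Σw_i=1.0000  μᵀw=0.0740
σ²=wᵀΣw=λ₁·μ_p+λ₂ = 0.094989·0.074 + 0.010265 = 0.017294 ≈ 0.0173

0.1425


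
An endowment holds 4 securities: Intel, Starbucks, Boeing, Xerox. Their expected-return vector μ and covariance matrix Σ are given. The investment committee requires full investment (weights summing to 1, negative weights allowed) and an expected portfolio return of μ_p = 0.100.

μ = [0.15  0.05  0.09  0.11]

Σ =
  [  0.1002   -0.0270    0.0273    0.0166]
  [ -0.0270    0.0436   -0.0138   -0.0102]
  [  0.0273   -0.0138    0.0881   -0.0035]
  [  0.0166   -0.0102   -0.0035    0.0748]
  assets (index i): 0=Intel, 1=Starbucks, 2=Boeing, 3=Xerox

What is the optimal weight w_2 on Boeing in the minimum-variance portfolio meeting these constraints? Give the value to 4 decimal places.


u=Σ⁻¹μ = [1.7571  2.9055  0.9927  1.5233]
v=Σ⁻¹𝟙 = [14.2817  39.9712  13.8338  16.2974]
a=μᵀu=0.665743  b=𝟙ᵀu=7.178569  c=𝟙ᵀv=84.384090  D=ac−b²=4.646298
λ₁=(c·0.100−b)/D = (84.384090·0.100−7.178569)/4.646298 = 0.271149
λ₂=(a−b·0.100)/D = (0.665743−7.178569·0.100)/4.646298 = -0.011216
w* = 0.271149·u + -0.011216·v:
  w_0 = 0.271149·1.7571 + -0.011216·14.2817 = 0.3162  (Intel)
  w_1 = 0.271149·2.9055 + -0.011216·39.9712 = 0.3395  (Starbucks)
  w_2 = 0.271149·0.9927 + -0.011216·13.8338 = 0.1140  (Boeing)
  w_3 = 0.271149·1.5233 + -0.011216·16.2974 = 0.2302  (Xerox)
Σw_i=1.0000  μᵀw=0.1000
σ²=wᵀΣw=λ₁·μ_p+λ₂ = 0.271149·0.100 + -0.011216 = 0.015899 ≈ 0.0159

0.1140


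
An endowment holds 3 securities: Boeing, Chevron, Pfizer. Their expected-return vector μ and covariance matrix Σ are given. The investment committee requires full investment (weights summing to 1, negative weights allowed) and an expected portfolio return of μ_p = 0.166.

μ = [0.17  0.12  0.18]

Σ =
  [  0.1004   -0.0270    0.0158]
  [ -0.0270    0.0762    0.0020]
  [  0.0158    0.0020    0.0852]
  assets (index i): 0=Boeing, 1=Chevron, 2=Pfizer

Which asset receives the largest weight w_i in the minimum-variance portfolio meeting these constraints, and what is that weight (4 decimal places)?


Pfizer (0.4663)

u=Σ⁻¹μ = [2.0339  2.2513  1.6827]
v=Σ⁻¹𝟙 = [13.3003  17.6036  8.8574]
a=μᵀu=0.918789  b=𝟙ᵀu=5.967809  c=𝟙ᵀv=39.761263  D=ac−b²=0.917479
λ₁=(c·0.166−b)/D = (39.761263·0.166−5.967809)/0.917479 = 0.689455
λ₂=(a−b·0.166)/D = (0.918789−5.967809·0.166)/0.917479 = -0.078331
w* = 0.689455·u + -0.078331·v:
  w_0 = 0.689455·2.0339 + -0.078331·13.3003 = 0.3604  (Boeing)
  w_1 = 0.689455·2.2513 + -0.078331·17.6036 = 0.1733  (Chevron)
  w_2 = 0.689455·1.6827 + -0.078331·8.8574 = 0.4663  (Pfizer)
Σw_i=1.0000  μᵀw=0.1660
σ²=wᵀΣw=λ₁·μ_p+λ₂ = 0.689455·0.166 + -0.078331 = 0.036119 ≈ 0.0361


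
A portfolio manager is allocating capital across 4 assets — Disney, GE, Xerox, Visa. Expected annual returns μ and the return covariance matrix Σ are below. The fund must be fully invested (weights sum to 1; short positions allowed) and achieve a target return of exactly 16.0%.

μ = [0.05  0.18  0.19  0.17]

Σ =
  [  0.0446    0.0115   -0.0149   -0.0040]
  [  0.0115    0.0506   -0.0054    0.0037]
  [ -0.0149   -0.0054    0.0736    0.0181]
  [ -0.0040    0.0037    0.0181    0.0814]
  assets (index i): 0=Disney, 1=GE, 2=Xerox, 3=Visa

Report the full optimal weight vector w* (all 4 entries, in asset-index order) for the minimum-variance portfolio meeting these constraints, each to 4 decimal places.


g=Σ⁻¹μ = [1.2724  3.4609  2.7533  1.3814]
h=Σ⁻¹𝟙 = [25.1666  15.2709  17.6106  8.9117]
a=μᵀg=1.444565  b=𝟙ᵀg=8.868104  c=𝟙ᵀh=66.959839  D=ac−b²=18.084562
λ₁=(c·0.160−b)/D = (66.959839·0.160−8.868104)/18.084562 = 0.102047
λ₂=(a−b·0.160)/D = (1.444565−8.868104·0.160)/18.084562 = 0.001419
w* = 0.102047·g + 0.001419·h:
  w_0 = 0.102047·1.2724 + 0.001419·25.1666 = 0.1656  (Disney)
  w_1 = 0.102047·3.4609 + 0.001419·15.2709 = 0.3749  (GE)
  w_2 = 0.102047·2.7533 + 0.001419·17.6106 = 0.3060  (Xerox)
  w_3 = 0.102047·1.3814 + 0.001419·8.9117 = 0.1536  (Visa)
Σw_i=1.0000  μᵀw=0.1600
σ²=wᵀΣw=λ₁·μ_p+λ₂ = 0.102047·0.160 + 0.001419 = 0.017747 ≈ 0.0177

0.1656  0.3749  0.3060  0.1536


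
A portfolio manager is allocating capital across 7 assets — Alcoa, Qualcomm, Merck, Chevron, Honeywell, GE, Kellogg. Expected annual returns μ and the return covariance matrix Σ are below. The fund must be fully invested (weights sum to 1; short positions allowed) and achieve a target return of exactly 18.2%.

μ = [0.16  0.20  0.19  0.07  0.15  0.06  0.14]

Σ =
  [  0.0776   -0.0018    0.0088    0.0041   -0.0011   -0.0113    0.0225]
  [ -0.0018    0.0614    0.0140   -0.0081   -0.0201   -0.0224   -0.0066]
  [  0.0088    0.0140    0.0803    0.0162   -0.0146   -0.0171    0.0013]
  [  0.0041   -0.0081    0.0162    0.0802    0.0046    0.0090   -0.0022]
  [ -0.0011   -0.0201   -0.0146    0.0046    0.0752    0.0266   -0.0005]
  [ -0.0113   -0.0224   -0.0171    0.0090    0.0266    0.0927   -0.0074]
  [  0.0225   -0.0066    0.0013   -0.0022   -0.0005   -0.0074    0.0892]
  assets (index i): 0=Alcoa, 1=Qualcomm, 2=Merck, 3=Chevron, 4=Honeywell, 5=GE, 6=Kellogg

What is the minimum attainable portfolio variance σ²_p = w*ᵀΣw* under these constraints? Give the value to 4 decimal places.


0.0161

u=Σ⁻¹μ = [1.7040  4.6466  2.1358  0.5147  3.1037  1.5598  1.6119]
v=Σ⁻¹𝟙 = [10.8739  28.1939  10.5660  10.1942  16.8348  16.0183  12.0747]
a=μᵀu=2.428598  b=𝟙ᵀu=15.276525  c=𝟙ᵀv=104.755873  D=ac−b²=21.037650
λ₁=(c·0.182−b)/D = (104.755873·0.182−15.276525)/21.037650 = 0.180108
λ₂=(a−b·0.182)/D = (2.428598−15.276525·0.182)/21.037650 = -0.016719
w* = 0.180108·u + -0.016719·v:
  w_0 = 0.180108·1.7040 + -0.016719·10.8739 = 0.1251  (Alcoa)
  w_1 = 0.180108·4.6466 + -0.016719·28.1939 = 0.3655  (Qualcomm)
  w_2 = 0.180108·2.1358 + -0.016719·10.5660 = 0.2080  (Merck)
  w_3 = 0.180108·0.5147 + -0.016719·10.1942 = -0.0777  (Chevron)
  w_4 = 0.180108·3.1037 + -0.016719·16.8348 = 0.2775  (Honeywell)
  w_5 = 0.180108·1.5598 + -0.016719·16.0183 = 0.0131  (GE)
  w_6 = 0.180108·1.6119 + -0.016719·12.0747 = 0.0884  (Kellogg)
Σw_i=1.0000  μᵀw=0.1820
σ²=wᵀΣw=λ₁·μ_p+λ₂ = 0.180108·0.182 + -0.016719 = 0.016061 ≈ 0.0161


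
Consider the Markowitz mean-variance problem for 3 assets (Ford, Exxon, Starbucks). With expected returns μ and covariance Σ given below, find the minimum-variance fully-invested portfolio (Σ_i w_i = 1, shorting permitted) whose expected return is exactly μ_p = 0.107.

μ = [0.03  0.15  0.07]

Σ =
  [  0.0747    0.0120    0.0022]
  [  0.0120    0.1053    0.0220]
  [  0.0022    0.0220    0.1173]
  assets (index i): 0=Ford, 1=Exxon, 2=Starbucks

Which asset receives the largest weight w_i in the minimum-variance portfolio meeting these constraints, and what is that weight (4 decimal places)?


Exxon (0.5705)

p=Σ⁻¹μ = [0.1774  1.3325  0.3435]
q=Σ⁻¹𝟙 = [12.1120  6.6430  7.0521]
a=μᵀp=0.229246  b=𝟙ᵀp=1.853459  c=𝟙ᵀq=25.807122  D=ac−b²=2.480865
λ₁=(c·0.107−b)/D = (25.807122·0.107−1.853459)/2.480865 = 0.365962
λ₂=(a−b·0.107)/D = (0.229246−1.853459·0.107)/2.480865 = 0.012466
w* = 0.365962·p + 0.012466·q:
  w_0 = 0.365962·0.1774 + 0.012466·12.1120 = 0.2159  (Ford)
  w_1 = 0.365962·1.3325 + 0.012466·6.6430 = 0.5705  (Exxon)
  w_2 = 0.365962·0.3435 + 0.012466·7.0521 = 0.2136  (Starbucks)
Σw_i=1.0000  μᵀw=0.1070
σ²=wᵀΣw=λ₁·μ_p+λ₂ = 0.365962·0.107 + 0.012466 = 0.051624 ≈ 0.0516


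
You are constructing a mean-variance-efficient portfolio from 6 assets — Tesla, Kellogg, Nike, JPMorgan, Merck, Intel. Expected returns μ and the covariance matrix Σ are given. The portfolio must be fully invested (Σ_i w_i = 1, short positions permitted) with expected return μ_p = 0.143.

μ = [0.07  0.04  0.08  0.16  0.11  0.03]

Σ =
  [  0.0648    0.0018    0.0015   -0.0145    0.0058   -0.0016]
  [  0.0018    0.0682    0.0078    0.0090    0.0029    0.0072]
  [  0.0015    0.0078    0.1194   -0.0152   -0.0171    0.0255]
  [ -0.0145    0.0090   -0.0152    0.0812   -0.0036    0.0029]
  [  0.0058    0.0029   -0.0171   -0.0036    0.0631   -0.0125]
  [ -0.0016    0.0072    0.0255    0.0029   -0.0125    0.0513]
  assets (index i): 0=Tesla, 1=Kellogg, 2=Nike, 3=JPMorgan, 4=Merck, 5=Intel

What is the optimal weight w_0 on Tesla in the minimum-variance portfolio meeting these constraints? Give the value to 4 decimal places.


0.1802

u=Σ⁻¹μ = [1.4389  -0.0609  1.1984  2.5393  2.1681  0.4272]
v=Σ⁻¹𝟙 = [17.2606  8.1864  8.7014  16.3764  20.8860  18.7207]
a=μᵀu=0.851765  b=𝟙ᵀu=7.711108  c=𝟙ᵀv=90.131455  D=ac−b²=17.309672
λ₁=(c·0.143−b)/D = (90.131455·0.143−7.711108)/17.309672 = 0.299121
λ₂=(a−b·0.143)/D = (0.851765−7.711108·0.143)/17.309672 = -0.014496
w* = 0.299121·u + -0.014496·v:
  w_0 = 0.299121·1.4389 + -0.014496·17.2606 = 0.1802  (Tesla)
  w_1 = 0.299121·-0.0609 + -0.014496·8.1864 = -0.1369  (Kellogg)
  w_2 = 0.299121·1.1984 + -0.014496·8.7014 = 0.2323  (Nike)
  w_3 = 0.299121·2.5393 + -0.014496·16.3764 = 0.5222  (JPMorgan)
  w_4 = 0.299121·2.1681 + -0.014496·20.8860 = 0.3458  (Merck)
  w_5 = 0.299121·0.4272 + -0.014496·18.7207 = -0.1436  (Intel)
Σw_i=1.0000  μᵀw=0.1430
σ²=wᵀΣw=λ₁·μ_p+λ₂ = 0.299121·0.143 + -0.014496 = 0.028278 ≈ 0.0283


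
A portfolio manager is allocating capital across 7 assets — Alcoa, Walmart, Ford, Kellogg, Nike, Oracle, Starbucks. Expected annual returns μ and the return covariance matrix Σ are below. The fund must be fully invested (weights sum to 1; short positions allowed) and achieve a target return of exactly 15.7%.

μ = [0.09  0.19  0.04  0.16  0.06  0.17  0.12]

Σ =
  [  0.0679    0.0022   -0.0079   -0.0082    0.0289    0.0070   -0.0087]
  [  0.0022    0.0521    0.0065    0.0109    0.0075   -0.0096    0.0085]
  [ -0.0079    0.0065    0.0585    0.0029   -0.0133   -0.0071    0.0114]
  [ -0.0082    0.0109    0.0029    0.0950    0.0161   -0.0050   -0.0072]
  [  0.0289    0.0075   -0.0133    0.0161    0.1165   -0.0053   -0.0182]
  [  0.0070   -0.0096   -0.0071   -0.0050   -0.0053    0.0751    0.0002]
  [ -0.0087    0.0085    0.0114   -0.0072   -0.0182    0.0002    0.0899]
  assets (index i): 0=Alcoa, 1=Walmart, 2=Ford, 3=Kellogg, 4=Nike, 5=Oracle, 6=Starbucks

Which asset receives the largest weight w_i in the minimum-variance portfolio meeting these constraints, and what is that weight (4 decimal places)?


Walmart (0.3387)

x=Σ⁻¹μ = [1.2836  3.4857  0.5170  1.5946  0.1251  2.7502  1.2108]
y=Σ⁻¹𝟙 = [14.1772  14.4238  18.4606  10.0038  7.3498  16.7385  11.0427]
a=μᵀx=1.673975  b=𝟙ᵀx=10.967156  c=𝟙ᵀy=92.196373  D=ac−b²=34.055950
λ₁=(c·0.157−b)/D = (92.196373·0.157−10.967156)/34.055950 = 0.102997
λ₂=(a−b·0.157)/D = (1.673975−10.967156·0.157)/34.055950 = -0.001406
w* = 0.102997·x + -0.001406·y:
  w_0 = 0.102997·1.2836 + -0.001406·14.1772 = 0.1123  (Alcoa)
  w_1 = 0.102997·3.4857 + -0.001406·14.4238 = 0.3387  (Walmart)
  w_2 = 0.102997·0.5170 + -0.001406·18.4606 = 0.0273  (Ford)
  w_3 = 0.102997·1.5946 + -0.001406·10.0038 = 0.1502  (Kellogg)
  w_4 = 0.102997·0.1251 + -0.001406·7.3498 = 0.0026  (Nike)
  w_5 = 0.102997·2.7502 + -0.001406·16.7385 = 0.2597  (Oracle)
  w_6 = 0.102997·1.2108 + -0.001406·11.0427 = 0.1092  (Starbucks)
Σw_i=1.0000  μᵀw=0.1570
σ²=wᵀΣw=λ₁·μ_p+λ₂ = 0.102997·0.157 + -0.001406 = 0.014765 ≈ 0.0148


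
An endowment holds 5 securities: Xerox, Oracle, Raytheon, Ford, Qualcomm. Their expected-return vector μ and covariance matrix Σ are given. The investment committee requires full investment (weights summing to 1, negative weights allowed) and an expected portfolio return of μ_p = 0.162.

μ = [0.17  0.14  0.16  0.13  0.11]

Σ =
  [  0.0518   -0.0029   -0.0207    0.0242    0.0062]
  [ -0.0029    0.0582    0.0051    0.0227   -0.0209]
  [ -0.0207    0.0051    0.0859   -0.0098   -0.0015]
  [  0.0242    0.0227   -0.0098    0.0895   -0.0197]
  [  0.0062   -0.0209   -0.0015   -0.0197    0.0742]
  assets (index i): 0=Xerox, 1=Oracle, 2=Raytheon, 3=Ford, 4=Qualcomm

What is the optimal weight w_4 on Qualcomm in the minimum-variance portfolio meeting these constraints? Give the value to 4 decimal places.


0.0258

p=Σ⁻¹μ = [4.1365  3.0005  2.7577  0.3436  2.1290]
q=Σ⁻¹𝟙 = [22.0961  21.5695  16.6976  5.8710  19.6026]
a=μᵀp=1.843351  b=𝟙ᵀp=12.367193  c=𝟙ᵀq=85.836751  D=ac−b²=5.279763
λ₁=(c·0.162−b)/D = (85.836751·0.162−12.367193)/5.279763 = 0.291369
λ₂=(a−b·0.162)/D = (1.843351−12.367193·0.162)/5.279763 = -0.030330
w* = 0.291369·p + -0.030330·q:
  w_0 = 0.291369·4.1365 + -0.030330·22.0961 = 0.5351  (Xerox)
  w_1 = 0.291369·3.0005 + -0.030330·21.5695 = 0.2200  (Oracle)
  w_2 = 0.291369·2.7577 + -0.030330·16.6976 = 0.2971  (Raytheon)
  w_3 = 0.291369·0.3436 + -0.030330·5.8710 = -0.0780  (Ford)
  w_4 = 0.291369·2.1290 + -0.030330·19.6026 = 0.0258  (Qualcomm)
Σw_i=1.0000  μᵀw=0.1620
σ²=wᵀΣw=λ₁·μ_p+λ₂ = 0.291369·0.162 + -0.030330 = 0.016872 ≈ 0.0169


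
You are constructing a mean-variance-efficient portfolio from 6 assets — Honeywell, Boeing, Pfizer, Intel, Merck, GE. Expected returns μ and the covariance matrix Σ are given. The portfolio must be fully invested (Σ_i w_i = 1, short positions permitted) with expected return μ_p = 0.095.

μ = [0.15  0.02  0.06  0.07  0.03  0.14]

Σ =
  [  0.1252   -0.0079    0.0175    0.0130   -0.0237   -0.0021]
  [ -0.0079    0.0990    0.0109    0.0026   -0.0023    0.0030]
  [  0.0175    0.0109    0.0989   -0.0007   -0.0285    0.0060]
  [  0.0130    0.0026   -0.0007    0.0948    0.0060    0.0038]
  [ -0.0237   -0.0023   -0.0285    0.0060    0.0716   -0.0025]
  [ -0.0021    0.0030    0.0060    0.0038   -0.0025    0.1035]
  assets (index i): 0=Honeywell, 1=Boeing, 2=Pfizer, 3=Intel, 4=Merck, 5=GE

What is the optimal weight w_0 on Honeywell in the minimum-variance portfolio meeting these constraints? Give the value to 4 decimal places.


0.2514

u=Σ⁻¹μ = [1.3166  0.2156  0.5903  0.4321  1.1076  1.3498]
v=Σ⁻¹𝟙 = [10.4490  9.5392  13.2581  7.1480  22.7282  9.1153]
a=μᵀu=0.489667  b=𝟙ᵀu=5.011978  c=𝟙ᵀv=72.237887  D=ac−b²=10.252613
λ₁=(c·0.095−b)/D = (72.237887·0.095−5.011978)/10.252613 = 0.180502
λ₂=(a−b·0.095)/D = (0.489667−5.011978·0.095)/10.252613 = 0.001320
w* = 0.180502·u + 0.001320·v:
  w_0 = 0.180502·1.3166 + 0.001320·10.4490 = 0.2514  (Honeywell)
  w_1 = 0.180502·0.2156 + 0.001320·9.5392 = 0.0515  (Boeing)
  w_2 = 0.180502·0.5903 + 0.001320·13.2581 = 0.1240  (Pfizer)
  w_3 = 0.180502·0.4321 + 0.001320·7.1480 = 0.0874  (Intel)
  w_4 = 0.180502·1.1076 + 0.001320·22.7282 = 0.2299  (Merck)
  w_5 = 0.180502·1.3498 + 0.001320·9.1153 = 0.2557  (GE)
Σw_i=1.0000  μᵀw=0.0950
σ²=wᵀΣw=λ₁·μ_p+λ₂ = 0.180502·0.095 + 0.001320 = 0.018467 ≈ 0.0185


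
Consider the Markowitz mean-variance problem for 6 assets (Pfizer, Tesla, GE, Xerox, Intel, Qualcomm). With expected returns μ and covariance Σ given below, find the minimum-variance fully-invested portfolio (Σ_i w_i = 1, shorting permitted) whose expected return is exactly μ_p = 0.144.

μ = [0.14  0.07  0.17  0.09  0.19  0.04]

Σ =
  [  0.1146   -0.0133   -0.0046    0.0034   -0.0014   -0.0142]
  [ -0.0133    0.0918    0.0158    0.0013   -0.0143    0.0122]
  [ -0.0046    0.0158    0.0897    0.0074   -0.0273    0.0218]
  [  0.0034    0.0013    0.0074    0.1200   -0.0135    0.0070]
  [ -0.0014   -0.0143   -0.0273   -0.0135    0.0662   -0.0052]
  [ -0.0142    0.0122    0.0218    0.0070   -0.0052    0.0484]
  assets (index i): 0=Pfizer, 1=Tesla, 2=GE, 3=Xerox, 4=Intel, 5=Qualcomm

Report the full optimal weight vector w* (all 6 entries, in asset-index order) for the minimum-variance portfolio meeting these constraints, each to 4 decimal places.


0.1360  0.1164  0.2177  0.0945  0.3592  0.0762

u=Σ⁻¹μ = [1.4978  1.1625  3.1142  1.0297  4.6408  -0.0802]
v=Σ⁻¹𝟙 = [12.8401  12.2754  12.8058  9.0296  26.4950  17.1068]
a=μᵀu=1.791703  b=𝟙ᵀu=11.364862  c=𝟙ᵀv=90.552719  D=ac−b²=33.083483
λ₁=(c·0.144−b)/D = (90.552719·0.144−11.364862)/33.083483 = 0.050621
λ₂=(a−b·0.144)/D = (1.791703−11.364862·0.144)/33.083483 = 0.004690
w* = 0.050621·u + 0.004690·v:
  w_0 = 0.050621·1.4978 + 0.004690·12.8401 = 0.1360  (Pfizer)
  w_1 = 0.050621·1.1625 + 0.004690·12.2754 = 0.1164  (Tesla)
  w_2 = 0.050621·3.1142 + 0.004690·12.8058 = 0.2177  (GE)
  w_3 = 0.050621·1.0297 + 0.004690·9.0296 = 0.0945  (Xerox)
  w_4 = 0.050621·4.6408 + 0.004690·26.4950 = 0.3592  (Intel)
  w_5 = 0.050621·-0.0802 + 0.004690·17.1068 = 0.0762  (Qualcomm)
Σw_i=1.0000  μᵀw=0.1440
σ²=wᵀΣw=λ₁·μ_p+λ₂ = 0.050621·0.144 + 0.004690 = 0.011980 ≈ 0.0120
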